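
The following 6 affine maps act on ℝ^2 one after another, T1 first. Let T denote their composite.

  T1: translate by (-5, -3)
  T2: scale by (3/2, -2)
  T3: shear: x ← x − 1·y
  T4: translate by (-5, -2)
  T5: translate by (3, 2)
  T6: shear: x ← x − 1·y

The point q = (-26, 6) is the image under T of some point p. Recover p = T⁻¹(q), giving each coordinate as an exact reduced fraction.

p = (-3, 0)

T1 = [1 0 -5; 0 1 -3; 0 0 1]
T2·T1 = [3/2 0 -15/2; 0 -2 6; 0 0 1]
T3·…·T1 = [3/2 2 -27/2; 0 -2 6; 0 0 1]
T4·…·T1 = [3/2 2 -37/2; 0 -2 4; 0 0 1]
T5·…·T1 = [3/2 2 -31/2; 0 -2 6; 0 0 1]
T6·…·T1 = [3/2 4 -43/2; 0 -2 6; 0 0 1]
det M = -3; M⁻¹ = [2/3 4/3 19/3; 0 -1/2 3; 0 0 1]
M⁻¹ · (-26, 6)ᵀ = (-3, 0)ᵀ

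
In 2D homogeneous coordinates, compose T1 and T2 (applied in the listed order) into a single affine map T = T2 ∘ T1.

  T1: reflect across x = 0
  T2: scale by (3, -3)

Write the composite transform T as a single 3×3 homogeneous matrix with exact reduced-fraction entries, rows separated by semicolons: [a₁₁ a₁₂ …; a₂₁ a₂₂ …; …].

T1 = [-1 0 0; 0 1 0; 0 0 1]
T2·T1 = [-3 0 0; 0 -3 0; 0 0 1]

T = [-3 0 0; 0 -3 0; 0 0 1]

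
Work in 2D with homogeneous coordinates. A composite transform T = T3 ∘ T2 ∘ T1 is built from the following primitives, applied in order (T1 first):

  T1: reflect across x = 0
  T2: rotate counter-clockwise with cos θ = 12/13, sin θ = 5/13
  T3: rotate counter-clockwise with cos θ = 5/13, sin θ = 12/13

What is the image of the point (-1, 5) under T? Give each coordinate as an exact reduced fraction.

T1 reflect across x = 0: (-1, 5) → (1, 5)
T2 rotate counter-clockwise with cos θ = 12/13, sin θ = 5/13: (1, 5) → (-1, 5)
T3 rotate counter-clockwise with cos θ = 5/13, sin θ = 12/13: (-1, 5) → (-5, 1)

T(p) = (-5, 1)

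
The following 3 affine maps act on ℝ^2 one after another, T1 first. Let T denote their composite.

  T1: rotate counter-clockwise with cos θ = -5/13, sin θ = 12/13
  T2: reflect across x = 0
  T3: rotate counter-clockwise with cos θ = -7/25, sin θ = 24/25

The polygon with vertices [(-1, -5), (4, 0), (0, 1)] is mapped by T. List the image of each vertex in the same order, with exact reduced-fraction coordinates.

T1 rotate counter-clockwise with cos θ = -5/13, sin θ = 12/13: (-1, -5) → (5, 1); (4, 0) → (-20/13, 48/13); (0, 1) → (-12/13, -5/13)
T2 reflect across x = 0: (5, 1) → (-5, 1); (-20/13, 48/13) → (20/13, 48/13); (-12/13, -5/13) → (12/13, -5/13)
T3 rotate counter-clockwise with cos θ = -7/25, sin θ = 24/25: (-5, 1) → (11/25, -127/25); (20/13, 48/13) → (-1292/325, 144/325); (12/13, -5/13) → (36/325, 323/325)

image vertices: (11/25, -127/25), (-1292/325, 144/325), (36/325, 323/325)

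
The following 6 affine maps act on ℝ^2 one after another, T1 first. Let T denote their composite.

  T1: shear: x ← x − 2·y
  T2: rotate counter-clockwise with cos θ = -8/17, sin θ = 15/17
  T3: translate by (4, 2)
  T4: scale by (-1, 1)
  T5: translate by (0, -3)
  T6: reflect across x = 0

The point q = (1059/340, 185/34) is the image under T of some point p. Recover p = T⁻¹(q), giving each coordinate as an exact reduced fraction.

T1 = [1 -2 0; 0 1 0; 0 0 1]
T2·T1 = [-8/17 1/17 0; 15/17 -38/17 0; 0 0 1]
T3·…·T1 = [-8/17 1/17 4; 15/17 -38/17 2; 0 0 1]
T4·…·T1 = [8/17 -1/17 -4; 15/17 -38/17 2; 0 0 1]
T5·…·T1 = [8/17 -1/17 -4; 15/17 -38/17 -1; 0 0 1]
T6·…·T1 = [-8/17 1/17 4; 15/17 -38/17 -1; 0 0 1]
det M = 1; M⁻¹ = [-38/17 -1/17 151/17; -15/17 -8/17 52/17; 0 0 1]
M⁻¹ · (1059/340, 185/34)ᵀ = (8/5, -9/4)ᵀ

p = (8/5, -9/4)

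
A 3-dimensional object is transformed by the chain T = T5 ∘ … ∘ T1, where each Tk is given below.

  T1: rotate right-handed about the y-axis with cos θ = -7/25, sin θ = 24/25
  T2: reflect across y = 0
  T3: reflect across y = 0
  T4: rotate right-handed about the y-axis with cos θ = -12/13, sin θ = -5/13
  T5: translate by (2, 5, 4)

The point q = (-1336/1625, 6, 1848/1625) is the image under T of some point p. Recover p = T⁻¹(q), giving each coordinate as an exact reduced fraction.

T1 = [-7/25 0 24/25 0; 0 1 0 0; -24/25 0 -7/25 0; 0 0 0 1]
T2·T1 = [-7/25 0 24/25 0; 0 -1 0 0; -24/25 0 -7/25 0; 0 0 0 1]
T3·…·T1 = [-7/25 0 24/25 0; 0 1 0 0; -24/25 0 -7/25 0; 0 0 0 1]
T4·…·T1 = [204/325 0 -253/325 0; 0 1 0 0; 253/325 0 204/325 0; 0 0 0 1]
T5·…·T1 = [204/325 0 -253/325 2; 0 1 0 5; 253/325 0 204/325 4; 0 0 0 1]
det M = 1; M⁻¹ = [204/325 0 253/325 -284/65; 0 1 0 -5; -253/325 0 204/325 -62/65; 0 0 0 1]
M⁻¹ · (-1336/1625, 6, 1848/1625)ᵀ = (-4, 1, 2/5)ᵀ

p = (-4, 1, 2/5)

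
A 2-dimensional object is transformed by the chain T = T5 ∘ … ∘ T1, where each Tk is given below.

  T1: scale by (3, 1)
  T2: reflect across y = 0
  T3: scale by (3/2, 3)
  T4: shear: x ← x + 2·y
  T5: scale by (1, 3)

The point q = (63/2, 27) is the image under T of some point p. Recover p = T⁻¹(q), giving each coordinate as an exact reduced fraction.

T1 = [3 0 0; 0 1 0; 0 0 1]
T2·T1 = [3 0 0; 0 -1 0; 0 0 1]
T3·…·T1 = [9/2 0 0; 0 -3 0; 0 0 1]
T4·…·T1 = [9/2 -6 0; 0 -3 0; 0 0 1]
T5·…·T1 = [9/2 -6 0; 0 -9 0; 0 0 1]
det M = -81/2; M⁻¹ = [2/9 -4/27 0; 0 -1/9 0; 0 0 1]
M⁻¹ · (63/2, 27)ᵀ = (3, -3)ᵀ

p = (3, -3)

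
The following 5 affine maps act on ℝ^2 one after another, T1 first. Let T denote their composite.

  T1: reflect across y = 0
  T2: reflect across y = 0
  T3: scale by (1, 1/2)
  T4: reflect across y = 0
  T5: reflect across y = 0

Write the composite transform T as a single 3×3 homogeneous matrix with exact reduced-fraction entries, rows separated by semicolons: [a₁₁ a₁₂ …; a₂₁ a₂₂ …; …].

T1 = [1 0 0; 0 -1 0; 0 0 1]
T2·T1 = [1 0 0; 0 1 0; 0 0 1]
T3·…·T1 = [1 0 0; 0 1/2 0; 0 0 1]
T4·…·T1 = [1 0 0; 0 -1/2 0; 0 0 1]
T5·…·T1 = [1 0 0; 0 1/2 0; 0 0 1]

T = [1 0 0; 0 1/2 0; 0 0 1]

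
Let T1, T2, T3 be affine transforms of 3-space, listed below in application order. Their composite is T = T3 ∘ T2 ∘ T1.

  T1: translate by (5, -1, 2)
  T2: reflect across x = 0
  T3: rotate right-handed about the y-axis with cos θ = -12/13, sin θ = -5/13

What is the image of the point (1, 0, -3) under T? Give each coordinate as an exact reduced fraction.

T1 translate by (5, -1, 2): (1, 0, -3) → (6, -1, -1)
T2 reflect across x = 0: (6, -1, -1) → (-6, -1, -1)
T3 rotate right-handed about the y-axis with cos θ = -12/13, sin θ = -5/13: (-6, -1, -1) → (77/13, -1, -18/13)

T(p) = (77/13, -1, -18/13)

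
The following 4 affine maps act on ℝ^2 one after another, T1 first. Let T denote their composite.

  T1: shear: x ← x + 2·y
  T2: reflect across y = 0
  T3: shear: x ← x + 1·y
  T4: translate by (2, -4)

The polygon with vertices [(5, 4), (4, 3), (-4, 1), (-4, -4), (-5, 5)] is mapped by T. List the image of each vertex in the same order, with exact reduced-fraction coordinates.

T1 shear: x ← x + 2·y: (5, 4) → (13, 4); (4, 3) → (10, 3); (-4, 1) → (-2, 1); (-4, -4) → (-12, -4); (-5, 5) → (5, 5)
T2 reflect across y = 0: (13, 4) → (13, -4); (10, 3) → (10, -3); (-2, 1) → (-2, -1); (-12, -4) → (-12, 4); (5, 5) → (5, -5)
T3 shear: x ← x + 1·y: (13, -4) → (9, -4); (10, -3) → (7, -3); (-2, -1) → (-3, -1); (-12, 4) → (-8, 4); (5, -5) → (0, -5)
T4 translate by (2, -4): (9, -4) → (11, -8); (7, -3) → (9, -7); (-3, -1) → (-1, -5); (-8, 4) → (-6, 0); (0, -5) → (2, -9)

image vertices: (11, -8), (9, -7), (-1, -5), (-6, 0), (2, -9)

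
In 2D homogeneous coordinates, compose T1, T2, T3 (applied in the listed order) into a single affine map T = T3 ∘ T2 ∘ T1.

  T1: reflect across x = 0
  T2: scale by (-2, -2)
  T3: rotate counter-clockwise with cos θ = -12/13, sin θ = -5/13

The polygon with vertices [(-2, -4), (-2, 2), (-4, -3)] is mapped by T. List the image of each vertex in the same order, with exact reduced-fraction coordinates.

T1 reflect across x = 0: (-2, -4) → (2, -4); (-2, 2) → (2, 2); (-4, -3) → (4, -3)
T2 scale by (-2, -2): (2, -4) → (-4, 8); (2, 2) → (-4, -4); (4, -3) → (-8, 6)
T3 rotate counter-clockwise with cos θ = -12/13, sin θ = -5/13: (-4, 8) → (88/13, -76/13); (-4, -4) → (28/13, 68/13); (-8, 6) → (126/13, -32/13)

image vertices: (88/13, -76/13), (28/13, 68/13), (126/13, -32/13)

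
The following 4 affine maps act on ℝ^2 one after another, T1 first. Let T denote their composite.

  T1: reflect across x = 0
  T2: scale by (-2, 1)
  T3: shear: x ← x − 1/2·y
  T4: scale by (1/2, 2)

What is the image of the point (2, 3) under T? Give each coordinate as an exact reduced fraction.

T(p) = (5/4, 6)

T1 reflect across x = 0: (2, 3) → (-2, 3)
T2 scale by (-2, 1): (-2, 3) → (4, 3)
T3 shear: x ← x − 1/2·y: (4, 3) → (5/2, 3)
T4 scale by (1/2, 2): (5/2, 3) → (5/4, 6)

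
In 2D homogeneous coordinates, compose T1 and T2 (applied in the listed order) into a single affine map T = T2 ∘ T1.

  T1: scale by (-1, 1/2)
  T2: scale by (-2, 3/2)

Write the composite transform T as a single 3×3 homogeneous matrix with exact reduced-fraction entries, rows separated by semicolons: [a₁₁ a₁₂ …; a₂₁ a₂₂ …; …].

T1 = [-1 0 0; 0 1/2 0; 0 0 1]
T2·T1 = [2 0 0; 0 3/4 0; 0 0 1]

T = [2 0 0; 0 3/4 0; 0 0 1]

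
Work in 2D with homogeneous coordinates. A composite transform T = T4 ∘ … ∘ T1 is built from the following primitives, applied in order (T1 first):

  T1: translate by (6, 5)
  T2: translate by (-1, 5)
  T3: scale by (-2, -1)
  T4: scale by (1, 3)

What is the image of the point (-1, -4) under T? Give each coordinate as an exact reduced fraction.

T1 translate by (6, 5): (-1, -4) → (5, 1)
T2 translate by (-1, 5): (5, 1) → (4, 6)
T3 scale by (-2, -1): (4, 6) → (-8, -6)
T4 scale by (1, 3): (-8, -6) → (-8, -18)

T(p) = (-8, -18)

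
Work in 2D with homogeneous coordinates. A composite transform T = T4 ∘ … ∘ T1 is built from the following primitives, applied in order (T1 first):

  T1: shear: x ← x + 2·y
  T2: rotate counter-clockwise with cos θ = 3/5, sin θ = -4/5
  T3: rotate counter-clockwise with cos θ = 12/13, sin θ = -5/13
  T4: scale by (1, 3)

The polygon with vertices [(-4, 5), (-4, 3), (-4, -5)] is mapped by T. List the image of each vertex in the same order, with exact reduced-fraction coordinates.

T1 shear: x ← x + 2·y: (-4, 5) → (6, 5); (-4, 3) → (2, 3); (-4, -5) → (-14, -5)
T2 rotate counter-clockwise with cos θ = 3/5, sin θ = -4/5: (6, 5) → (38/5, -9/5); (2, 3) → (18/5, 1/5); (-14, -5) → (-62/5, 41/5)
T3 rotate counter-clockwise with cos θ = 12/13, sin θ = -5/13: (38/5, -9/5) → (411/65, -298/65); (18/5, 1/5) → (17/5, -6/5); (-62/5, 41/5) → (-539/65, 802/65)
T4 scale by (1, 3): (411/65, -298/65) → (411/65, -894/65); (17/5, -6/5) → (17/5, -18/5); (-539/65, 802/65) → (-539/65, 2406/65)

image vertices: (411/65, -894/65), (17/5, -18/5), (-539/65, 2406/65)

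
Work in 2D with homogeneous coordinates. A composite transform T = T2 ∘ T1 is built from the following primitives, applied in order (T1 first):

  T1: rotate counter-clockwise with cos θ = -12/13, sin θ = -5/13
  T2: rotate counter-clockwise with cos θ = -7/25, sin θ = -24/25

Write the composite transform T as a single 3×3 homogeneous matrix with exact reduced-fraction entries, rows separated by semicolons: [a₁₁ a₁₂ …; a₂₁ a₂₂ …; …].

T = [-36/325 -323/325 0; 323/325 -36/325 0; 0 0 1]

T1 = [-12/13 5/13 0; -5/13 -12/13 0; 0 0 1]
T2·T1 = [-36/325 -323/325 0; 323/325 -36/325 0; 0 0 1]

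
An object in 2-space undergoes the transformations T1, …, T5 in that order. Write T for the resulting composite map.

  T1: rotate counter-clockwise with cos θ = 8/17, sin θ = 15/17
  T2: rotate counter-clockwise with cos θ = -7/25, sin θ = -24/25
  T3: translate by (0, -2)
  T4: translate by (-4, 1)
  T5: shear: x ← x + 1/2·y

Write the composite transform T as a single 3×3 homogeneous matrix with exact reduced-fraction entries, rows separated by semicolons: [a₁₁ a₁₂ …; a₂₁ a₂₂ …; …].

T = [311/850 449/425 -9/2; -297/425 304/425 -1; 0 0 1]

T1 = [8/17 -15/17 0; 15/17 8/17 0; 0 0 1]
T2·T1 = [304/425 297/425 0; -297/425 304/425 0; 0 0 1]
T3·…·T1 = [304/425 297/425 0; -297/425 304/425 -2; 0 0 1]
T4·…·T1 = [304/425 297/425 -4; -297/425 304/425 -1; 0 0 1]
T5·…·T1 = [311/850 449/425 -9/2; -297/425 304/425 -1; 0 0 1]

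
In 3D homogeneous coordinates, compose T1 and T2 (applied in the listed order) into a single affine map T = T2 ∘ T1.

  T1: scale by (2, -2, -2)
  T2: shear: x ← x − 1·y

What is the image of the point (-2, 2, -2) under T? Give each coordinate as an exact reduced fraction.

T(p) = (0, -4, 4)

T1 scale by (2, -2, -2): (-2, 2, -2) → (-4, -4, 4)
T2 shear: x ← x − 1·y: (-4, -4, 4) → (0, -4, 4)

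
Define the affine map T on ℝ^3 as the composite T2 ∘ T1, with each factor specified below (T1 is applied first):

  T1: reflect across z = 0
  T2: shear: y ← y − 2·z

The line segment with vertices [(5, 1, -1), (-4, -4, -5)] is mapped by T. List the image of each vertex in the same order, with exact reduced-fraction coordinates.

image vertices: (5, -1, 1), (-4, -14, 5)

T1 reflect across z = 0: (5, 1, -1) → (5, 1, 1); (-4, -4, -5) → (-4, -4, 5)
T2 shear: y ← y − 2·z: (5, 1, 1) → (5, -1, 1); (-4, -4, 5) → (-4, -14, 5)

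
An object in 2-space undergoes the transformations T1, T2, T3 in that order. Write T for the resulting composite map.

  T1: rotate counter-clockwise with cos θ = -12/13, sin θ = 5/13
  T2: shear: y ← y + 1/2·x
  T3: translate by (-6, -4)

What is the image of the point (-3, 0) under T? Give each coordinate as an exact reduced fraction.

T1 rotate counter-clockwise with cos θ = -12/13, sin θ = 5/13: (-3, 0) → (36/13, -15/13)
T2 shear: y ← y + 1/2·x: (36/13, -15/13) → (36/13, 3/13)
T3 translate by (-6, -4): (36/13, 3/13) → (-42/13, -49/13)

T(p) = (-42/13, -49/13)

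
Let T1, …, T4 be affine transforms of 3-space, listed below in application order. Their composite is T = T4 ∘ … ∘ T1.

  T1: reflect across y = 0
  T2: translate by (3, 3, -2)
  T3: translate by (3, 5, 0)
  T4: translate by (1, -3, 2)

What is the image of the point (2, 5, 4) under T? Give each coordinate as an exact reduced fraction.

T1 reflect across y = 0: (2, 5, 4) → (2, -5, 4)
T2 translate by (3, 3, -2): (2, -5, 4) → (5, -2, 2)
T3 translate by (3, 5, 0): (5, -2, 2) → (8, 3, 2)
T4 translate by (1, -3, 2): (8, 3, 2) → (9, 0, 4)

T(p) = (9, 0, 4)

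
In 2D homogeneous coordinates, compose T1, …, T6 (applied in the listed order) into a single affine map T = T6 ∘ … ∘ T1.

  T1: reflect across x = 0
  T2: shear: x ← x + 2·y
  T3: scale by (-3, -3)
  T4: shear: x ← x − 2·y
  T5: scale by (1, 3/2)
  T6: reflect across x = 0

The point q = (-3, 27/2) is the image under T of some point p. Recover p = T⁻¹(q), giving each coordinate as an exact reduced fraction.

p = (1, -3)

T1 = [-1 0 0; 0 1 0; 0 0 1]
T2·T1 = [-1 2 0; 0 1 0; 0 0 1]
T3·…·T1 = [3 -6 0; 0 -3 0; 0 0 1]
T4·…·T1 = [3 0 0; 0 -3 0; 0 0 1]
T5·…·T1 = [3 0 0; 0 -9/2 0; 0 0 1]
T6·…·T1 = [-3 0 0; 0 -9/2 0; 0 0 1]
det M = 27/2; M⁻¹ = [-1/3 0 0; 0 -2/9 0; 0 0 1]
M⁻¹ · (-3, 27/2)ᵀ = (1, -3)ᵀ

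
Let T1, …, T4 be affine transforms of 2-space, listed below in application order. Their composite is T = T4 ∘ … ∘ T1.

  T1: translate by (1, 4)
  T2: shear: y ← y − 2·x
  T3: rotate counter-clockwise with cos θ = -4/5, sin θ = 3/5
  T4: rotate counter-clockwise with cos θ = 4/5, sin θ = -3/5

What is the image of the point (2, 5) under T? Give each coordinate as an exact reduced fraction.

T(p) = (-93/25, 51/25)

T1 translate by (1, 4): (2, 5) → (3, 9)
T2 shear: y ← y − 2·x: (3, 9) → (3, 3)
T3 rotate counter-clockwise with cos θ = -4/5, sin θ = 3/5: (3, 3) → (-21/5, -3/5)
T4 rotate counter-clockwise with cos θ = 4/5, sin θ = -3/5: (-21/5, -3/5) → (-93/25, 51/25)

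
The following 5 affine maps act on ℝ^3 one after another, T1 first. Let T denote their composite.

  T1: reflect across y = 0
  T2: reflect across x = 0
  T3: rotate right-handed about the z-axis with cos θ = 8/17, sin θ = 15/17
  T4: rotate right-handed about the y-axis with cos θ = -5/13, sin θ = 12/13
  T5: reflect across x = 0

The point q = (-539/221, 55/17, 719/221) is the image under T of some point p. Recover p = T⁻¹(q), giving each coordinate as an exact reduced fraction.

p = (-1, -5, 1)

T1 = [1 0 0 0; 0 -1 0 0; 0 0 1 0; 0 0 0 1]
T2·T1 = [-1 0 0 0; 0 -1 0 0; 0 0 1 0; 0 0 0 1]
T3·…·T1 = [-8/17 15/17 0 0; -15/17 -8/17 0 0; 0 0 1 0; 0 0 0 1]
T4·…·T1 = [40/221 -75/221 12/13 0; -15/17 -8/17 0 0; 96/221 -180/221 -5/13 0; 0 0 0 1]
T5·…·T1 = [-40/221 75/221 -12/13 0; -15/17 -8/17 0 0; 96/221 -180/221 -5/13 0; 0 0 0 1]
det M = -1; M⁻¹ = [-40/221 -15/17 96/221 0; 75/221 -8/17 -180/221 0; -12/13 0 -5/13 0; 0 0 0 1]
M⁻¹ · (-539/221, 55/17, 719/221)ᵀ = (-1, -5, 1)ᵀ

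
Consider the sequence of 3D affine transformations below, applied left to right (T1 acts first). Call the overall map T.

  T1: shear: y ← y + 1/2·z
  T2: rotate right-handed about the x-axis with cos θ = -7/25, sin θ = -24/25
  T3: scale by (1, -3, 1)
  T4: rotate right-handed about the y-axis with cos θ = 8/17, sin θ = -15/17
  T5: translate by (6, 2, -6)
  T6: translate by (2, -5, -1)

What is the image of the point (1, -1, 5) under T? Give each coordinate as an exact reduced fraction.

T1 shear: y ← y + 1/2·z: (1, -1, 5) → (1, 3/2, 5)
T2 rotate right-handed about the x-axis with cos θ = -7/25, sin θ = -24/25: (1, 3/2, 5) → (1, 219/50, -71/25)
T3 scale by (1, -3, 1): (1, 219/50, -71/25) → (1, -657/50, -71/25)
T4 rotate right-handed about the y-axis with cos θ = 8/17, sin θ = -15/17: (1, -657/50, -71/25) → (253/85, -657/50, -193/425)
T5 translate by (6, 2, -6): (253/85, -657/50, -193/425) → (763/85, -557/50, -2743/425)
T6 translate by (2, -5, -1): (763/85, -557/50, -2743/425) → (933/85, -807/50, -3168/425)

T(p) = (933/85, -807/50, -3168/425)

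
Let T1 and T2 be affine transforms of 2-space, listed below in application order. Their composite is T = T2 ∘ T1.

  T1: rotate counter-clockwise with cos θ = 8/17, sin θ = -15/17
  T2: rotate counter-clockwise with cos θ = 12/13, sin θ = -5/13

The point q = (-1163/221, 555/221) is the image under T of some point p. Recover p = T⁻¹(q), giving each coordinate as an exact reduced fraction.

p = (-3, -5)

T1 = [8/17 15/17 0; -15/17 8/17 0; 0 0 1]
T2·T1 = [21/221 220/221 0; -220/221 21/221 0; 0 0 1]
det M = 1; M⁻¹ = [21/221 -220/221 0; 220/221 21/221 0; 0 0 1]
M⁻¹ · (-1163/221, 555/221)ᵀ = (-3, -5)ᵀ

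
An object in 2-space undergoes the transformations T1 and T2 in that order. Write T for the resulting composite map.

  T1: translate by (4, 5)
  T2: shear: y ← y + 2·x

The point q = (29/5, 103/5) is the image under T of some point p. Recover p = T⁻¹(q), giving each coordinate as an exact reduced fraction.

p = (9/5, 4)

T1 = [1 0 4; 0 1 5; 0 0 1]
T2·T1 = [1 0 4; 2 1 13; 0 0 1]
det M = 1; M⁻¹ = [1 0 -4; -2 1 -5; 0 0 1]
M⁻¹ · (29/5, 103/5)ᵀ = (9/5, 4)ᵀ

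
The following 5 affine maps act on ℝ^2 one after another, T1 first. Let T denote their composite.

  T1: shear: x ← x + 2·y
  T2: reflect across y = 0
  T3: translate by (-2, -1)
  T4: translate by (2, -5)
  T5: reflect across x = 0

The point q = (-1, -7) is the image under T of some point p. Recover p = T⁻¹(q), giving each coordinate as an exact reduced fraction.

T1 = [1 2 0; 0 1 0; 0 0 1]
T2·T1 = [1 2 0; 0 -1 0; 0 0 1]
T3·…·T1 = [1 2 -2; 0 -1 -1; 0 0 1]
T4·…·T1 = [1 2 0; 0 -1 -6; 0 0 1]
T5·…·T1 = [-1 -2 0; 0 -1 -6; 0 0 1]
det M = 1; M⁻¹ = [-1 2 12; 0 -1 -6; 0 0 1]
M⁻¹ · (-1, -7)ᵀ = (-1, 1)ᵀ

p = (-1, 1)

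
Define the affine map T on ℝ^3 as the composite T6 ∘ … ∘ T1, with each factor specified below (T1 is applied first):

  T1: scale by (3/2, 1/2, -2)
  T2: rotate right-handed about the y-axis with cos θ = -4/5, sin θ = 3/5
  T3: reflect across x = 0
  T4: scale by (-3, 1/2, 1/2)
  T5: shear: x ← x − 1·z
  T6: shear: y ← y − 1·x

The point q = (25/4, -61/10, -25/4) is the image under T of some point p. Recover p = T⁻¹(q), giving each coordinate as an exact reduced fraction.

T1 = [3/2 0 0 0; 0 1/2 0 0; 0 0 -2 0; 0 0 0 1]
T2·T1 = [-6/5 0 -6/5 0; 0 1/2 0 0; -9/10 0 8/5 0; 0 0 0 1]
T3·…·T1 = [6/5 0 6/5 0; 0 1/2 0 0; -9/10 0 8/5 0; 0 0 0 1]
T4·…·T1 = [-18/5 0 -18/5 0; 0 1/4 0 0; -9/20 0 4/5 0; 0 0 0 1]
T5·…·T1 = [-63/20 0 -22/5 0; 0 1/4 0 0; -9/20 0 4/5 0; 0 0 0 1]
T6·…·T1 = [-63/20 0 -22/5 0; 63/20 1/4 22/5 0; -9/20 0 4/5 0; 0 0 0 1]
det M = -9/8; M⁻¹ = [-8/45 0 -44/45 0; 4 4 0 0; -1/10 0 7/10 0; 0 0 0 1]
M⁻¹ · (25/4, -61/10, -25/4)ᵀ = (5, 3/5, -5)ᵀ

p = (5, 3/5, -5)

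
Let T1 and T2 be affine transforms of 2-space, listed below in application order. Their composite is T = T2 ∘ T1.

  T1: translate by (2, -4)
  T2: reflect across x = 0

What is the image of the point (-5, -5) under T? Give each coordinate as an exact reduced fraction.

T(p) = (3, -9)

T1 translate by (2, -4): (-5, -5) → (-3, -9)
T2 reflect across x = 0: (-3, -9) → (3, -9)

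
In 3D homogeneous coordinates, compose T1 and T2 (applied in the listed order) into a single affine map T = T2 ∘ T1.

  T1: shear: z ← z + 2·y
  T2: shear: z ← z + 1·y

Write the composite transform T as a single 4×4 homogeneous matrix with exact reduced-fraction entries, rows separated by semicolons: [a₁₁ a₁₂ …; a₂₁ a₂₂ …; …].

T1 = [1 0 0 0; 0 1 0 0; 0 2 1 0; 0 0 0 1]
T2·T1 = [1 0 0 0; 0 1 0 0; 0 3 1 0; 0 0 0 1]

T = [1 0 0 0; 0 1 0 0; 0 3 1 0; 0 0 0 1]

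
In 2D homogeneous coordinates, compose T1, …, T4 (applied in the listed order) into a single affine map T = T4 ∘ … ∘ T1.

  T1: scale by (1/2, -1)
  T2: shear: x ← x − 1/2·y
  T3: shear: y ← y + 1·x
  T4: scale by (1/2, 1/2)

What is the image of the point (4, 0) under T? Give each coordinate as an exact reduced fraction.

T(p) = (1, 1)

T1 scale by (1/2, -1): (4, 0) → (2, 0)
T2 shear: x ← x − 1/2·y: (2, 0) → (2, 0)
T3 shear: y ← y + 1·x: (2, 0) → (2, 2)
T4 scale by (1/2, 1/2): (2, 2) → (1, 1)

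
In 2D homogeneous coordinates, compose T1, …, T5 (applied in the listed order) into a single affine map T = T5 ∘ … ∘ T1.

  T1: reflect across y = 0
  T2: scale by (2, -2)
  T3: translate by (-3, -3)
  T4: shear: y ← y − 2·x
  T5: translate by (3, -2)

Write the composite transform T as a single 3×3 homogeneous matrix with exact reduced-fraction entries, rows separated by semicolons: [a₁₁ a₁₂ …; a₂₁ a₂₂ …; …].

T = [2 0 0; -4 2 1; 0 0 1]

T1 = [1 0 0; 0 -1 0; 0 0 1]
T2·T1 = [2 0 0; 0 2 0; 0 0 1]
T3·…·T1 = [2 0 -3; 0 2 -3; 0 0 1]
T4·…·T1 = [2 0 -3; -4 2 3; 0 0 1]
T5·…·T1 = [2 0 0; -4 2 1; 0 0 1]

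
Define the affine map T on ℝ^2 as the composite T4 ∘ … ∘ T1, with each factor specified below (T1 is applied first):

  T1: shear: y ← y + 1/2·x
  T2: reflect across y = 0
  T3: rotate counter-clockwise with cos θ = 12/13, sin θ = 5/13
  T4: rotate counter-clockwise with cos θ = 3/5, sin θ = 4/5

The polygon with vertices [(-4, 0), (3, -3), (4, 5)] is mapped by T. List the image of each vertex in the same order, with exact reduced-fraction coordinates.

image vertices: (-38/13, -44/13), (-93/130, 213/65), (101/13, 28/13)

T1 shear: y ← y + 1/2·x: (-4, 0) → (-4, -2); (3, -3) → (3, -3/2); (4, 5) → (4, 7)
T2 reflect across y = 0: (-4, -2) → (-4, 2); (3, -3/2) → (3, 3/2); (4, 7) → (4, -7)
T3 rotate counter-clockwise with cos θ = 12/13, sin θ = 5/13: (-4, 2) → (-58/13, 4/13); (3, 3/2) → (57/26, 33/13); (4, -7) → (83/13, -64/13)
T4 rotate counter-clockwise with cos θ = 3/5, sin θ = 4/5: (-58/13, 4/13) → (-38/13, -44/13); (57/26, 33/13) → (-93/130, 213/65); (83/13, -64/13) → (101/13, 28/13)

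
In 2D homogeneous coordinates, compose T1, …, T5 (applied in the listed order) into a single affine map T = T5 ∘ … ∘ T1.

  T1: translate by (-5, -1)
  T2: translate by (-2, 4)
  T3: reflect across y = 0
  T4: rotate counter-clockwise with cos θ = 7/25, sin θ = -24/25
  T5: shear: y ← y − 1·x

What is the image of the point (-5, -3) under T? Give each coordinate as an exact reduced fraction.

T1 translate by (-5, -1): (-5, -3) → (-10, -4)
T2 translate by (-2, 4): (-10, -4) → (-12, 0)
T3 reflect across y = 0: (-12, 0) → (-12, 0)
T4 rotate counter-clockwise with cos θ = 7/25, sin θ = -24/25: (-12, 0) → (-84/25, 288/25)
T5 shear: y ← y − 1·x: (-84/25, 288/25) → (-84/25, 372/25)

T(p) = (-84/25, 372/25)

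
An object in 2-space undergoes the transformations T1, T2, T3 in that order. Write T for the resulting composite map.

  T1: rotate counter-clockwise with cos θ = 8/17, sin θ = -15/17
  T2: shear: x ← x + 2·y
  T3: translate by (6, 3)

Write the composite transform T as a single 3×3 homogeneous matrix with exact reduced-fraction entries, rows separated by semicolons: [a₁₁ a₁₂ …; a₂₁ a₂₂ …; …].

T1 = [8/17 15/17 0; -15/17 8/17 0; 0 0 1]
T2·T1 = [-22/17 31/17 0; -15/17 8/17 0; 0 0 1]
T3·…·T1 = [-22/17 31/17 6; -15/17 8/17 3; 0 0 1]

T = [-22/17 31/17 6; -15/17 8/17 3; 0 0 1]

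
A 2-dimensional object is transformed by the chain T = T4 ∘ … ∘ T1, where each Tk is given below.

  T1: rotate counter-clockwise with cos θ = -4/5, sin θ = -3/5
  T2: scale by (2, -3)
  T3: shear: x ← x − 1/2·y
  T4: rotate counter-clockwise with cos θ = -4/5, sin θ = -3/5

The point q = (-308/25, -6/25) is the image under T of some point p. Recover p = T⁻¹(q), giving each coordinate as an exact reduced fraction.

T1 = [-4/5 3/5 0; -3/5 -4/5 0; 0 0 1]
T2·T1 = [-8/5 6/5 0; 9/5 12/5 0; 0 0 1]
T3·…·T1 = [-5/2 0 0; 9/5 12/5 0; 0 0 1]
T4·…·T1 = [77/25 36/25 0; 3/50 -48/25 0; 0 0 1]
det M = -6; M⁻¹ = [8/25 6/25 0; 1/100 -77/150 0; 0 0 1]
M⁻¹ · (-308/25, -6/25)ᵀ = (-4, 0)ᵀ

p = (-4, 0)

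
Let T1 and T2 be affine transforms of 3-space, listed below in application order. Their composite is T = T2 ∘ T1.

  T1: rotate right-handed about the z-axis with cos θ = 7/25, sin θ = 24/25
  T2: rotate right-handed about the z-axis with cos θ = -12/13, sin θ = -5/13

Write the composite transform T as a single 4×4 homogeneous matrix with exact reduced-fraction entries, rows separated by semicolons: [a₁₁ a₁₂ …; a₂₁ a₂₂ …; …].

T1 = [7/25 -24/25 0 0; 24/25 7/25 0 0; 0 0 1 0; 0 0 0 1]
T2·T1 = [36/325 323/325 0 0; -323/325 36/325 0 0; 0 0 1 0; 0 0 0 1]

T = [36/325 323/325 0 0; -323/325 36/325 0 0; 0 0 1 0; 0 0 0 1]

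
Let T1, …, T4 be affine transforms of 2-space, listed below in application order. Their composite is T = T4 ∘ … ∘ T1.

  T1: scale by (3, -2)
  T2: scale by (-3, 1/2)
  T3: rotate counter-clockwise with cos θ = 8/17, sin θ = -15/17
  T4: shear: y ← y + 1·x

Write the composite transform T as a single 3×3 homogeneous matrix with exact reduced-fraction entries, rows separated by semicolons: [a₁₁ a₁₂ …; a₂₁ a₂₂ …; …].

T1 = [3 0 0; 0 -2 0; 0 0 1]
T2·T1 = [-9 0 0; 0 -1 0; 0 0 1]
T3·…·T1 = [-72/17 -15/17 0; 135/17 -8/17 0; 0 0 1]
T4·…·T1 = [-72/17 -15/17 0; 63/17 -23/17 0; 0 0 1]

T = [-72/17 -15/17 0; 63/17 -23/17 0; 0 0 1]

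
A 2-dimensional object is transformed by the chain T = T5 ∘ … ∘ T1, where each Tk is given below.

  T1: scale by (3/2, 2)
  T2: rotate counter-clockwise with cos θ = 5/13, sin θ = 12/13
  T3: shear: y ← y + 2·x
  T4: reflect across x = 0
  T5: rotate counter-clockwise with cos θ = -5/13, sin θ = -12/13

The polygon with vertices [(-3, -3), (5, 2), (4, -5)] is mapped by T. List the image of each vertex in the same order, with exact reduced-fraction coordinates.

image vertices: (855/338, 519/169), (2031/338, -571/169), (4614/169, 190/169)

T1 scale by (3/2, 2): (-3, -3) → (-9/2, -6); (5, 2) → (15/2, 4); (4, -5) → (6, -10)
T2 rotate counter-clockwise with cos θ = 5/13, sin θ = 12/13: (-9/2, -6) → (99/26, -84/13); (15/2, 4) → (-21/26, 110/13); (6, -10) → (150/13, 22/13)
T3 shear: y ← y + 2·x: (99/26, -84/13) → (99/26, 15/13); (-21/26, 110/13) → (-21/26, 89/13); (150/13, 22/13) → (150/13, 322/13)
T4 reflect across x = 0: (99/26, 15/13) → (-99/26, 15/13); (-21/26, 89/13) → (21/26, 89/13); (150/13, 322/13) → (-150/13, 322/13)
T5 rotate counter-clockwise with cos θ = -5/13, sin θ = -12/13: (-99/26, 15/13) → (855/338, 519/169); (21/26, 89/13) → (2031/338, -571/169); (-150/13, 322/13) → (4614/169, 190/169)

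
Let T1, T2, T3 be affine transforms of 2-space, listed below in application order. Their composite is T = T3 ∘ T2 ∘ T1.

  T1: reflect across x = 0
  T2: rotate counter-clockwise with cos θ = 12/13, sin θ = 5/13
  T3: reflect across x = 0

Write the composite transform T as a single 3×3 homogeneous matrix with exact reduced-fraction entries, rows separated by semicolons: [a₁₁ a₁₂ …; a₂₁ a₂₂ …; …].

T = [12/13 5/13 0; -5/13 12/13 0; 0 0 1]

T1 = [-1 0 0; 0 1 0; 0 0 1]
T2·T1 = [-12/13 -5/13 0; -5/13 12/13 0; 0 0 1]
T3·…·T1 = [12/13 5/13 0; -5/13 12/13 0; 0 0 1]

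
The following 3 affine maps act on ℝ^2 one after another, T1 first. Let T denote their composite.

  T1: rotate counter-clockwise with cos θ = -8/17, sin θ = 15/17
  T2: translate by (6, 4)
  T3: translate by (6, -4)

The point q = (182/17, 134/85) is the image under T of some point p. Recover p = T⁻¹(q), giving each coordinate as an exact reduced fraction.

T1 = [-8/17 -15/17 0; 15/17 -8/17 0; 0 0 1]
T2·T1 = [-8/17 -15/17 6; 15/17 -8/17 4; 0 0 1]
T3·…·T1 = [-8/17 -15/17 12; 15/17 -8/17 0; 0 0 1]
det M = 1; M⁻¹ = [-8/17 15/17 96/17; -15/17 -8/17 180/17; 0 0 1]
M⁻¹ · (182/17, 134/85)ᵀ = (2, 2/5)ᵀ

p = (2, 2/5)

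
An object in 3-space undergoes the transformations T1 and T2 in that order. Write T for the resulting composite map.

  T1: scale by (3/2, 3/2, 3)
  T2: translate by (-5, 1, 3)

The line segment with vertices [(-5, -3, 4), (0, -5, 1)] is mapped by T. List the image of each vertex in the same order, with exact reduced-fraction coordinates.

T1 scale by (3/2, 3/2, 3): (-5, -3, 4) → (-15/2, -9/2, 12); (0, -5, 1) → (0, -15/2, 3)
T2 translate by (-5, 1, 3): (-15/2, -9/2, 12) → (-25/2, -7/2, 15); (0, -15/2, 3) → (-5, -13/2, 6)

image vertices: (-25/2, -7/2, 15), (-5, -13/2, 6)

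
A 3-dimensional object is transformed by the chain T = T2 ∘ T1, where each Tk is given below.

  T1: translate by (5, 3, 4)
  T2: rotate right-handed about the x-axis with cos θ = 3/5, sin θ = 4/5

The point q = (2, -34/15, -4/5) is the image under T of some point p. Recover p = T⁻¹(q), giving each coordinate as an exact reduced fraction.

p = (-3, -5, -8/3)

T1 = [1 0 0 5; 0 1 0 3; 0 0 1 4; 0 0 0 1]
T2·T1 = [1 0 0 5; 0 3/5 -4/5 -7/5; 0 4/5 3/5 24/5; 0 0 0 1]
det M = 1; M⁻¹ = [1 0 0 -5; 0 3/5 4/5 -3; 0 -4/5 3/5 -4; 0 0 0 1]
M⁻¹ · (2, -34/15, -4/5)ᵀ = (-3, -5, -8/3)ᵀ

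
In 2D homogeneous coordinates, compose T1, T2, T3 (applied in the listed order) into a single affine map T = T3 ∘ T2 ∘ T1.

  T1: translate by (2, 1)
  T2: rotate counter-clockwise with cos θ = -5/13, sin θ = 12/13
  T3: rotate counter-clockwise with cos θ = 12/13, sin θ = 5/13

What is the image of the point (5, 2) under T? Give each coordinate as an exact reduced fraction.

T1 translate by (2, 1): (5, 2) → (7, 3)
T2 rotate counter-clockwise with cos θ = -5/13, sin θ = 12/13: (7, 3) → (-71/13, 69/13)
T3 rotate counter-clockwise with cos θ = 12/13, sin θ = 5/13: (-71/13, 69/13) → (-1197/169, 473/169)

T(p) = (-1197/169, 473/169)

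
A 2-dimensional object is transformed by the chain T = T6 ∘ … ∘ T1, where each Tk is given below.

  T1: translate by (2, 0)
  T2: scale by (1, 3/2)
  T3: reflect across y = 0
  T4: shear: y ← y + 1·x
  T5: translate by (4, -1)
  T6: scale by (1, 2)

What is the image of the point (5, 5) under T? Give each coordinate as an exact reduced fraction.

T1 translate by (2, 0): (5, 5) → (7, 5)
T2 scale by (1, 3/2): (7, 5) → (7, 15/2)
T3 reflect across y = 0: (7, 15/2) → (7, -15/2)
T4 shear: y ← y + 1·x: (7, -15/2) → (7, -1/2)
T5 translate by (4, -1): (7, -1/2) → (11, -3/2)
T6 scale by (1, 2): (11, -3/2) → (11, -3)

T(p) = (11, -3)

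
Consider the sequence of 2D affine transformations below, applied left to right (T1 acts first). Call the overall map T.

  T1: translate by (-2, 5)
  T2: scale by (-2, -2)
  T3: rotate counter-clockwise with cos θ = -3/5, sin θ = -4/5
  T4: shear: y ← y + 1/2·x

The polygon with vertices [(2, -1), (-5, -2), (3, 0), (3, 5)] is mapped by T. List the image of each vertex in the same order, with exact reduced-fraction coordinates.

T1 translate by (-2, 5): (2, -1) → (0, 4); (-5, -2) → (-7, 3); (3, 0) → (1, 5); (3, 5) → (1, 10)
T2 scale by (-2, -2): (0, 4) → (0, -8); (-7, 3) → (14, -6); (1, 5) → (-2, -10); (1, 10) → (-2, -20)
T3 rotate counter-clockwise with cos θ = -3/5, sin θ = -4/5: (0, -8) → (-32/5, 24/5); (14, -6) → (-66/5, -38/5); (-2, -10) → (-34/5, 38/5); (-2, -20) → (-74/5, 68/5)
T4 shear: y ← y + 1/2·x: (-32/5, 24/5) → (-32/5, 8/5); (-66/5, -38/5) → (-66/5, -71/5); (-34/5, 38/5) → (-34/5, 21/5); (-74/5, 68/5) → (-74/5, 31/5)

image vertices: (-32/5, 8/5), (-66/5, -71/5), (-34/5, 21/5), (-74/5, 31/5)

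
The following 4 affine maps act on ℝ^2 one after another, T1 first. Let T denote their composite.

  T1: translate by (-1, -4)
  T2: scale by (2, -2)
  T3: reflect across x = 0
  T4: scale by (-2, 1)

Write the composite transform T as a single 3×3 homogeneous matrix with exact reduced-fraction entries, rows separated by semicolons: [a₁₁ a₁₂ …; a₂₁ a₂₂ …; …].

T1 = [1 0 -1; 0 1 -4; 0 0 1]
T2·T1 = [2 0 -2; 0 -2 8; 0 0 1]
T3·…·T1 = [-2 0 2; 0 -2 8; 0 0 1]
T4·…·T1 = [4 0 -4; 0 -2 8; 0 0 1]

T = [4 0 -4; 0 -2 8; 0 0 1]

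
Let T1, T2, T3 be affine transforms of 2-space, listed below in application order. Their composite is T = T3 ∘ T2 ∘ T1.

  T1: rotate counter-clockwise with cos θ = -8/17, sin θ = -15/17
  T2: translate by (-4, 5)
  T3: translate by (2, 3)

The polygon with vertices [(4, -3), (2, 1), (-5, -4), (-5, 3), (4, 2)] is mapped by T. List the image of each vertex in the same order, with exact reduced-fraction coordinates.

image vertices: (-111/17, 100/17), (-35/17, 98/17), (-54/17, 243/17), (3, 11), (-36/17, 60/17)

T1 rotate counter-clockwise with cos θ = -8/17, sin θ = -15/17: (4, -3) → (-77/17, -36/17); (2, 1) → (-1/17, -38/17); (-5, -4) → (-20/17, 107/17); (-5, 3) → (5, 3); (4, 2) → (-2/17, -76/17)
T2 translate by (-4, 5): (-77/17, -36/17) → (-145/17, 49/17); (-1/17, -38/17) → (-69/17, 47/17); (-20/17, 107/17) → (-88/17, 192/17); (5, 3) → (1, 8); (-2/17, -76/17) → (-70/17, 9/17)
T3 translate by (2, 3): (-145/17, 49/17) → (-111/17, 100/17); (-69/17, 47/17) → (-35/17, 98/17); (-88/17, 192/17) → (-54/17, 243/17); (1, 8) → (3, 11); (-70/17, 9/17) → (-36/17, 60/17)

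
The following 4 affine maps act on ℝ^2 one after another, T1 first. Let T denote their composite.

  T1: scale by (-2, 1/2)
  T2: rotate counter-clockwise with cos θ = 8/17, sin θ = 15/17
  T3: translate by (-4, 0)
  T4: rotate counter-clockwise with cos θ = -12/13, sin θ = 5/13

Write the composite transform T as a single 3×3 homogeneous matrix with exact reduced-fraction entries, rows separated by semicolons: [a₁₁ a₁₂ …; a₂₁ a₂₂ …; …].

T = [342/221 70/221 48/13; 280/221 -171/442 -20/13; 0 0 1]

T1 = [-2 0 0; 0 1/2 0; 0 0 1]
T2·T1 = [-16/17 -15/34 0; -30/17 4/17 0; 0 0 1]
T3·…·T1 = [-16/17 -15/34 -4; -30/17 4/17 0; 0 0 1]
T4·…·T1 = [342/221 70/221 48/13; 280/221 -171/442 -20/13; 0 0 1]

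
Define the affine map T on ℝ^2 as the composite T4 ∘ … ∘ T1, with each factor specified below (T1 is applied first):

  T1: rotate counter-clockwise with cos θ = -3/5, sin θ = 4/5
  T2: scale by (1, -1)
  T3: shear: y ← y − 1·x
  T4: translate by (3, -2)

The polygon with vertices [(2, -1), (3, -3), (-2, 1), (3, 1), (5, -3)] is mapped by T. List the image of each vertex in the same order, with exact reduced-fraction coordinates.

image vertices: (13/5, -19/5), (18/5, -34/5), (17/5, -1/5), (2/5, -6/5), (12/5, -36/5)

T1 rotate counter-clockwise with cos θ = -3/5, sin θ = 4/5: (2, -1) → (-2/5, 11/5); (3, -3) → (3/5, 21/5); (-2, 1) → (2/5, -11/5); (3, 1) → (-13/5, 9/5); (5, -3) → (-3/5, 29/5)
T2 scale by (1, -1): (-2/5, 11/5) → (-2/5, -11/5); (3/5, 21/5) → (3/5, -21/5); (2/5, -11/5) → (2/5, 11/5); (-13/5, 9/5) → (-13/5, -9/5); (-3/5, 29/5) → (-3/5, -29/5)
T3 shear: y ← y − 1·x: (-2/5, -11/5) → (-2/5, -9/5); (3/5, -21/5) → (3/5, -24/5); (2/5, 11/5) → (2/5, 9/5); (-13/5, -9/5) → (-13/5, 4/5); (-3/5, -29/5) → (-3/5, -26/5)
T4 translate by (3, -2): (-2/5, -9/5) → (13/5, -19/5); (3/5, -24/5) → (18/5, -34/5); (2/5, 9/5) → (17/5, -1/5); (-13/5, 4/5) → (2/5, -6/5); (-3/5, -26/5) → (12/5, -36/5)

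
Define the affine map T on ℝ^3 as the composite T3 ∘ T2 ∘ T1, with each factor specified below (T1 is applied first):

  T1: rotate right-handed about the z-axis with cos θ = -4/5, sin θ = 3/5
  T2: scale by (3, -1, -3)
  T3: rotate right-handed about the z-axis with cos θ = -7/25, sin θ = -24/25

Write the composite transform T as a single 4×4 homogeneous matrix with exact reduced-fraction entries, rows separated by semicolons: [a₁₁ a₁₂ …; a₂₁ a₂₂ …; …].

T = [12/125 159/125 0 0; 309/125 188/125 0 0; 0 0 -3 0; 0 0 0 1]

T1 = [-4/5 -3/5 0 0; 3/5 -4/5 0 0; 0 0 1 0; 0 0 0 1]
T2·T1 = [-12/5 -9/5 0 0; -3/5 4/5 0 0; 0 0 -3 0; 0 0 0 1]
T3·…·T1 = [12/125 159/125 0 0; 309/125 188/125 0 0; 0 0 -3 0; 0 0 0 1]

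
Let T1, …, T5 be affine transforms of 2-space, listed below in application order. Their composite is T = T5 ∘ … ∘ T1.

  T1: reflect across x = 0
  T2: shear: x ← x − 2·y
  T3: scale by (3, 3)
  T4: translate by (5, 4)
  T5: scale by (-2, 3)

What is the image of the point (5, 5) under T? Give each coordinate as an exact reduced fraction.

T1 reflect across x = 0: (5, 5) → (-5, 5)
T2 shear: x ← x − 2·y: (-5, 5) → (-15, 5)
T3 scale by (3, 3): (-15, 5) → (-45, 15)
T4 translate by (5, 4): (-45, 15) → (-40, 19)
T5 scale by (-2, 3): (-40, 19) → (80, 57)

T(p) = (80, 57)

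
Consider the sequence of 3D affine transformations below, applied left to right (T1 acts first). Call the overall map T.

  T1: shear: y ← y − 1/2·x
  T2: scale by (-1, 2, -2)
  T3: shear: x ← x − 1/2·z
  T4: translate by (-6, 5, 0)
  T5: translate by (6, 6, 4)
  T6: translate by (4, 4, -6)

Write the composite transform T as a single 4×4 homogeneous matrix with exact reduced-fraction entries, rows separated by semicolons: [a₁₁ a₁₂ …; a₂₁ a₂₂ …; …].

T1 = [1 0 0 0; -1/2 1 0 0; 0 0 1 0; 0 0 0 1]
T2·T1 = [-1 0 0 0; -1 2 0 0; 0 0 -2 0; 0 0 0 1]
T3·…·T1 = [-1 0 1 0; -1 2 0 0; 0 0 -2 0; 0 0 0 1]
T4·…·T1 = [-1 0 1 -6; -1 2 0 5; 0 0 -2 0; 0 0 0 1]
T5·…·T1 = [-1 0 1 0; -1 2 0 11; 0 0 -2 4; 0 0 0 1]
T6·…·T1 = [-1 0 1 4; -1 2 0 15; 0 0 -2 -2; 0 0 0 1]

T = [-1 0 1 4; -1 2 0 15; 0 0 -2 -2; 0 0 0 1]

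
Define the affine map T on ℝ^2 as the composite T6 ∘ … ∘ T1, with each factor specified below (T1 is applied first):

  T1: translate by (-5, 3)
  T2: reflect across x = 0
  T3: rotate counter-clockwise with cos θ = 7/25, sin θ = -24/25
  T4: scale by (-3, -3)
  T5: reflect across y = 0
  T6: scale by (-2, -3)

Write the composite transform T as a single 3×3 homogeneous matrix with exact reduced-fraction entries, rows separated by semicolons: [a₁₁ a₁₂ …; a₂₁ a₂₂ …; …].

T1 = [1 0 -5; 0 1 3; 0 0 1]
T2·T1 = [-1 0 5; 0 1 3; 0 0 1]
T3·…·T1 = [-7/25 24/25 107/25; 24/25 7/25 -99/25; 0 0 1]
T4·…·T1 = [21/25 -72/25 -321/25; -72/25 -21/25 297/25; 0 0 1]
T5·…·T1 = [21/25 -72/25 -321/25; 72/25 21/25 -297/25; 0 0 1]
T6·…·T1 = [-42/25 144/25 642/25; -216/25 -63/25 891/25; 0 0 1]

T = [-42/25 144/25 642/25; -216/25 -63/25 891/25; 0 0 1]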